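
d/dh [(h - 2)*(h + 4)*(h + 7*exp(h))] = 7*h^2*exp(h) + 3*h^2 + 28*h*exp(h) + 4*h - 42*exp(h) - 8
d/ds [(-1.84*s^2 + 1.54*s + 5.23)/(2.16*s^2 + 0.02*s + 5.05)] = (-3.3632*s^2 - 41.1776*s + 7.6724)/(4.6656*s^4 + 0.0864*s^3 + 21.8164*s^2 + 0.202*s + 25.5025)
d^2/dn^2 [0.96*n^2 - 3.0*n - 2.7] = 1.92000000000000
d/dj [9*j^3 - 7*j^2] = j*(27*j - 14)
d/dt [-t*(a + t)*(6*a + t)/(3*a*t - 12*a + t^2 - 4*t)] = (t*(a + t)*(6*a + t)*(3*a + 2*t - 4) - (t*(a + t) + t*(6*a + t) + (a + t)*(6*a + t))*(3*a*t - 12*a + t^2 - 4*t))/(3*a*t - 12*a + t^2 - 4*t)^2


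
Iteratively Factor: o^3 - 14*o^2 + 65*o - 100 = (o - 5)*(o^2 - 9*o + 20) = (o - 5)^2*(o - 4)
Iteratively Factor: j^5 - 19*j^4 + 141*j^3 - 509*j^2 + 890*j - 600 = (j - 5)*(j^4 - 14*j^3 + 71*j^2 - 154*j + 120) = (j - 5)^2*(j^3 - 9*j^2 + 26*j - 24) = (j - 5)^2*(j - 2)*(j^2 - 7*j + 12) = (j - 5)^2*(j - 3)*(j - 2)*(j - 4)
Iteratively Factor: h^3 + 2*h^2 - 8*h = (h + 4)*(h^2 - 2*h) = h*(h + 4)*(h - 2)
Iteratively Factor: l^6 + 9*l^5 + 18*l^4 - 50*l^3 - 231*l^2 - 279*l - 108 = (l + 4)*(l^5 + 5*l^4 - 2*l^3 - 42*l^2 - 63*l - 27) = (l + 3)*(l + 4)*(l^4 + 2*l^3 - 8*l^2 - 18*l - 9) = (l - 3)*(l + 3)*(l + 4)*(l^3 + 5*l^2 + 7*l + 3) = (l - 3)*(l + 3)^2*(l + 4)*(l^2 + 2*l + 1) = (l - 3)*(l + 1)*(l + 3)^2*(l + 4)*(l + 1)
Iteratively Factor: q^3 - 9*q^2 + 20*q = (q - 4)*(q^2 - 5*q) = q*(q - 4)*(q - 5)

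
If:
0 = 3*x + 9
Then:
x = -3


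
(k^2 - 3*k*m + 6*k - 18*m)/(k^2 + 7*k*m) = (k^2 - 3*k*m + 6*k - 18*m)/(k*(k + 7*m))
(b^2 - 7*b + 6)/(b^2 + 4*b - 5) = (b - 6)/(b + 5)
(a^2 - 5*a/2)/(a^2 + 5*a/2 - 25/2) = a/(a + 5)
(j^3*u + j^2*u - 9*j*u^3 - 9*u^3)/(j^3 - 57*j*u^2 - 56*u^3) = u*(-j^3 - j^2 + 9*j*u^2 + 9*u^2)/(-j^3 + 57*j*u^2 + 56*u^3)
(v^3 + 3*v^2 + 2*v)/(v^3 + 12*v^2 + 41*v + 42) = v*(v + 1)/(v^2 + 10*v + 21)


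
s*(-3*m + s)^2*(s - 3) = 9*m^2*s^2 - 27*m^2*s - 6*m*s^3 + 18*m*s^2 + s^4 - 3*s^3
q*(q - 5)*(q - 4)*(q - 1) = q^4 - 10*q^3 + 29*q^2 - 20*q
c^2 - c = c*(c - 1)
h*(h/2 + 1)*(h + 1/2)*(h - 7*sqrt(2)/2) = h^4/2 - 7*sqrt(2)*h^3/4 + 5*h^3/4 - 35*sqrt(2)*h^2/8 + h^2/2 - 7*sqrt(2)*h/4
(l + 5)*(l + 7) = l^2 + 12*l + 35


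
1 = 1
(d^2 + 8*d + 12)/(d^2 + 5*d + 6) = (d + 6)/(d + 3)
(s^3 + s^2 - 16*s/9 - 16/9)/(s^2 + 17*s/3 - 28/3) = (3*s^2 + 7*s + 4)/(3*(s + 7))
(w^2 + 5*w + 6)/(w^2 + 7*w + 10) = (w + 3)/(w + 5)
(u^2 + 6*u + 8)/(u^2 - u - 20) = (u + 2)/(u - 5)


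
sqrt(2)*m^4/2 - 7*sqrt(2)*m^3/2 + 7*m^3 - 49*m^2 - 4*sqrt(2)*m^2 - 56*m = m*(m - 8)*(m + 7*sqrt(2))*(sqrt(2)*m/2 + sqrt(2)/2)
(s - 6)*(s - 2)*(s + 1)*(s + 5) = s^4 - 2*s^3 - 31*s^2 + 32*s + 60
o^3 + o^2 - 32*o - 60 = (o - 6)*(o + 2)*(o + 5)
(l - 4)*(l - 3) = l^2 - 7*l + 12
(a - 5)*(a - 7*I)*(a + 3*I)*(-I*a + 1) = -I*a^4 - 3*a^3 + 5*I*a^3 + 15*a^2 - 25*I*a^2 + 21*a + 125*I*a - 105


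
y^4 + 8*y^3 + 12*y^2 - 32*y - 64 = (y - 2)*(y + 2)*(y + 4)^2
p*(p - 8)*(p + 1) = p^3 - 7*p^2 - 8*p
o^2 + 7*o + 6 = (o + 1)*(o + 6)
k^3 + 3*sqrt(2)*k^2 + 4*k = k*(k + sqrt(2))*(k + 2*sqrt(2))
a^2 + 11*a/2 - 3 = (a - 1/2)*(a + 6)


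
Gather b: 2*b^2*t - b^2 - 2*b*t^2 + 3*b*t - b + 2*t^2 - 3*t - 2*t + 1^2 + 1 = b^2*(2*t - 1) + b*(-2*t^2 + 3*t - 1) + 2*t^2 - 5*t + 2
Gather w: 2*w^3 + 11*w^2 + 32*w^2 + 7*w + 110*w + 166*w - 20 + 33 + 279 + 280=2*w^3 + 43*w^2 + 283*w + 572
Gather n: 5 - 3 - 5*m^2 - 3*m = -5*m^2 - 3*m + 2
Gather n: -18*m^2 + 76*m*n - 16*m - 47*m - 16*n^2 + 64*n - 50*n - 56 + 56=-18*m^2 - 63*m - 16*n^2 + n*(76*m + 14)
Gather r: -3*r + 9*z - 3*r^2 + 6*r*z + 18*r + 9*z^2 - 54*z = -3*r^2 + r*(6*z + 15) + 9*z^2 - 45*z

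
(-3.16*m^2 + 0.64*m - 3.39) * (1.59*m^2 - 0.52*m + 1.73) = -5.0244*m^4 + 2.6608*m^3 - 11.1897*m^2 + 2.87*m - 5.8647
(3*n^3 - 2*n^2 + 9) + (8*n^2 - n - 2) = 3*n^3 + 6*n^2 - n + 7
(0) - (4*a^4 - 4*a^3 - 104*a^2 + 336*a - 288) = -4*a^4 + 4*a^3 + 104*a^2 - 336*a + 288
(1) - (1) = 0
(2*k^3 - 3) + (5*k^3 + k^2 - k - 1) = 7*k^3 + k^2 - k - 4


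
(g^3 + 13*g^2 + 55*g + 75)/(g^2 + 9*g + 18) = (g^2 + 10*g + 25)/(g + 6)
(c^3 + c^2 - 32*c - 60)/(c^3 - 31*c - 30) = (c + 2)/(c + 1)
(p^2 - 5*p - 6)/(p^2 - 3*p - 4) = (p - 6)/(p - 4)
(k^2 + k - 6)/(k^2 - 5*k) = (k^2 + k - 6)/(k*(k - 5))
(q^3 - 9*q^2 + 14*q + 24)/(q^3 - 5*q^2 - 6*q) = (q - 4)/q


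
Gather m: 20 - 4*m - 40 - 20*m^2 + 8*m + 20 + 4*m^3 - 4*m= 4*m^3 - 20*m^2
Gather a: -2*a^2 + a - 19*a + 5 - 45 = -2*a^2 - 18*a - 40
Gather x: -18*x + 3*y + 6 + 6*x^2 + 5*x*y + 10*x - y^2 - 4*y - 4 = 6*x^2 + x*(5*y - 8) - y^2 - y + 2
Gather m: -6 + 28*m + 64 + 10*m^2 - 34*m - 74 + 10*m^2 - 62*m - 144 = 20*m^2 - 68*m - 160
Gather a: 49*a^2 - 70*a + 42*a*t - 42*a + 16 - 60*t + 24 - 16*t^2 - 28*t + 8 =49*a^2 + a*(42*t - 112) - 16*t^2 - 88*t + 48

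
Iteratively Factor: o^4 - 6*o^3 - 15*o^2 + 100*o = (o - 5)*(o^3 - o^2 - 20*o) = o*(o - 5)*(o^2 - o - 20) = o*(o - 5)*(o + 4)*(o - 5)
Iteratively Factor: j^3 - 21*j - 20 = (j - 5)*(j^2 + 5*j + 4) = (j - 5)*(j + 1)*(j + 4)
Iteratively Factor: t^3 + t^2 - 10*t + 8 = (t - 1)*(t^2 + 2*t - 8) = (t - 1)*(t + 4)*(t - 2)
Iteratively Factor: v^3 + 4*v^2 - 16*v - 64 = (v - 4)*(v^2 + 8*v + 16) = (v - 4)*(v + 4)*(v + 4)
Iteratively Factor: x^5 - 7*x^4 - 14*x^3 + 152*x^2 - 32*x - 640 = (x + 2)*(x^4 - 9*x^3 + 4*x^2 + 144*x - 320) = (x - 4)*(x + 2)*(x^3 - 5*x^2 - 16*x + 80) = (x - 5)*(x - 4)*(x + 2)*(x^2 - 16) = (x - 5)*(x - 4)^2*(x + 2)*(x + 4)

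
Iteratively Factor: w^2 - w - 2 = (w + 1)*(w - 2)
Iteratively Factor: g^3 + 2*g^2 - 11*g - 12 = (g - 3)*(g^2 + 5*g + 4) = (g - 3)*(g + 1)*(g + 4)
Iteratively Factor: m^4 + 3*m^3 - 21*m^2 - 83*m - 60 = (m + 3)*(m^3 - 21*m - 20) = (m + 3)*(m + 4)*(m^2 - 4*m - 5) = (m + 1)*(m + 3)*(m + 4)*(m - 5)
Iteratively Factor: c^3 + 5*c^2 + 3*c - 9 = (c + 3)*(c^2 + 2*c - 3) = (c - 1)*(c + 3)*(c + 3)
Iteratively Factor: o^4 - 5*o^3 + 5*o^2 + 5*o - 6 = (o - 2)*(o^3 - 3*o^2 - o + 3) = (o - 3)*(o - 2)*(o^2 - 1) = (o - 3)*(o - 2)*(o - 1)*(o + 1)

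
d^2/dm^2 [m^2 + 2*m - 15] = 2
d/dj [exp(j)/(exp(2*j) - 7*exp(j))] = -exp(j)/(exp(j) - 7)^2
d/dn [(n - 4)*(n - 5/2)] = 2*n - 13/2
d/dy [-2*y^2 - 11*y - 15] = -4*y - 11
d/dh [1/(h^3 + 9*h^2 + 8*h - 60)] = (-3*h^2 - 18*h - 8)/(h^3 + 9*h^2 + 8*h - 60)^2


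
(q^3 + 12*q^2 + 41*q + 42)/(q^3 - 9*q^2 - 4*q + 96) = (q^2 + 9*q + 14)/(q^2 - 12*q + 32)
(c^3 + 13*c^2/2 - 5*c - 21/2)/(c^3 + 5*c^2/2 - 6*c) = (c^2 + 8*c + 7)/(c*(c + 4))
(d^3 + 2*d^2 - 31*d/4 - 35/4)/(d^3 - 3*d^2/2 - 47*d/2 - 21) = (d - 5/2)/(d - 6)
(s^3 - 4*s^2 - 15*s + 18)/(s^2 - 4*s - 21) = (s^2 - 7*s + 6)/(s - 7)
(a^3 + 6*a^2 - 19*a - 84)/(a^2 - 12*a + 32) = (a^2 + 10*a + 21)/(a - 8)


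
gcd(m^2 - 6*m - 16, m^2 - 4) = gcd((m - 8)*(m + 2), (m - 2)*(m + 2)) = m + 2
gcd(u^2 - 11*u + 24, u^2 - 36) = 1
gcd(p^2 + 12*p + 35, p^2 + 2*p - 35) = p + 7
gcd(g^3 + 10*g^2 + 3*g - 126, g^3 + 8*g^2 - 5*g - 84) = g^2 + 4*g - 21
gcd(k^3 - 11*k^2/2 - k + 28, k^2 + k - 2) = k + 2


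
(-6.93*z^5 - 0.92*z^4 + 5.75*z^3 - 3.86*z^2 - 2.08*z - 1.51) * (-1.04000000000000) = 7.2072*z^5 + 0.9568*z^4 - 5.98*z^3 + 4.0144*z^2 + 2.1632*z + 1.5704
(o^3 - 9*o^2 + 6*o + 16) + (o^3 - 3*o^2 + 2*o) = 2*o^3 - 12*o^2 + 8*o + 16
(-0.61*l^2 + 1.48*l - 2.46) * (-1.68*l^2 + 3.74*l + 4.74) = 1.0248*l^4 - 4.7678*l^3 + 6.7766*l^2 - 2.1852*l - 11.6604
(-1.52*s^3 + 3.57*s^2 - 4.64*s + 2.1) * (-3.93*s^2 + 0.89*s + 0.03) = 5.9736*s^5 - 15.3829*s^4 + 21.3669*s^3 - 12.2755*s^2 + 1.7298*s + 0.063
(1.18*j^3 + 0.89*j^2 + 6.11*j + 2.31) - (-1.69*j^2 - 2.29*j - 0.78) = 1.18*j^3 + 2.58*j^2 + 8.4*j + 3.09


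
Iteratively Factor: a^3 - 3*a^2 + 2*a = (a - 1)*(a^2 - 2*a) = a*(a - 1)*(a - 2)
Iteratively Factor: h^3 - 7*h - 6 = (h + 2)*(h^2 - 2*h - 3) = (h + 1)*(h + 2)*(h - 3)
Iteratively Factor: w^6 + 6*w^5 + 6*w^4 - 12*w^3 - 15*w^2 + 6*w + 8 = (w - 1)*(w^5 + 7*w^4 + 13*w^3 + w^2 - 14*w - 8) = (w - 1)^2*(w^4 + 8*w^3 + 21*w^2 + 22*w + 8) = (w - 1)^2*(w + 4)*(w^3 + 4*w^2 + 5*w + 2) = (w - 1)^2*(w + 1)*(w + 4)*(w^2 + 3*w + 2) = (w - 1)^2*(w + 1)^2*(w + 4)*(w + 2)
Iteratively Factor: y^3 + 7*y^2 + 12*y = (y + 4)*(y^2 + 3*y) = y*(y + 4)*(y + 3)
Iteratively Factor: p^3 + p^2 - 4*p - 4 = (p + 2)*(p^2 - p - 2) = (p + 1)*(p + 2)*(p - 2)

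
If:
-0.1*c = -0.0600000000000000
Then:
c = 0.60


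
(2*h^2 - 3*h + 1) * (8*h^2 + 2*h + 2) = 16*h^4 - 20*h^3 + 6*h^2 - 4*h + 2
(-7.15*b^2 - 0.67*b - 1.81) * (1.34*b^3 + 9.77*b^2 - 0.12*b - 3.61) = -9.581*b^5 - 70.7533*b^4 - 8.1133*b^3 + 8.2082*b^2 + 2.6359*b + 6.5341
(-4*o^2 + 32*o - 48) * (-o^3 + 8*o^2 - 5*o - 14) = 4*o^5 - 64*o^4 + 324*o^3 - 488*o^2 - 208*o + 672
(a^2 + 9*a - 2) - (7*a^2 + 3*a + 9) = -6*a^2 + 6*a - 11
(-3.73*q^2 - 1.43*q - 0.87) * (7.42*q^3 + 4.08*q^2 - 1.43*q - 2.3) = -27.6766*q^5 - 25.829*q^4 - 6.9559*q^3 + 7.0743*q^2 + 4.5331*q + 2.001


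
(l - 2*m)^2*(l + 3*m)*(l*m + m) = l^4*m - l^3*m^2 + l^3*m - 8*l^2*m^3 - l^2*m^2 + 12*l*m^4 - 8*l*m^3 + 12*m^4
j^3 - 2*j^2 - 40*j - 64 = (j - 8)*(j + 2)*(j + 4)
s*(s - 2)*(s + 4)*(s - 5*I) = s^4 + 2*s^3 - 5*I*s^3 - 8*s^2 - 10*I*s^2 + 40*I*s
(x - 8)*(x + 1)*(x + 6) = x^3 - x^2 - 50*x - 48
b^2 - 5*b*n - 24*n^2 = (b - 8*n)*(b + 3*n)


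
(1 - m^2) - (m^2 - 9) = 10 - 2*m^2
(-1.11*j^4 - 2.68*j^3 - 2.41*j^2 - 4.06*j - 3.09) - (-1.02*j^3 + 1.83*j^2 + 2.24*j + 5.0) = -1.11*j^4 - 1.66*j^3 - 4.24*j^2 - 6.3*j - 8.09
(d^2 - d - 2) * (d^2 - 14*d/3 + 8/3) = d^4 - 17*d^3/3 + 16*d^2/3 + 20*d/3 - 16/3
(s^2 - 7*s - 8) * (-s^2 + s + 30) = -s^4 + 8*s^3 + 31*s^2 - 218*s - 240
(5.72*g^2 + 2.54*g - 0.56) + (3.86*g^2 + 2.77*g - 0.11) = 9.58*g^2 + 5.31*g - 0.67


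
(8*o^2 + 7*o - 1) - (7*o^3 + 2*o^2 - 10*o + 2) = -7*o^3 + 6*o^2 + 17*o - 3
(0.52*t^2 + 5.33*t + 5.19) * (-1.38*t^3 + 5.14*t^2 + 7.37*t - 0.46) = -0.7176*t^5 - 4.6826*t^4 + 24.0664*t^3 + 65.7195*t^2 + 35.7985*t - 2.3874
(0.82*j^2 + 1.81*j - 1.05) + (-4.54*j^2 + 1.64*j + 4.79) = -3.72*j^2 + 3.45*j + 3.74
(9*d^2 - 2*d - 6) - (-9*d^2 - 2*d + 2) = 18*d^2 - 8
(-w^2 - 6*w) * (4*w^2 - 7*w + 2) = -4*w^4 - 17*w^3 + 40*w^2 - 12*w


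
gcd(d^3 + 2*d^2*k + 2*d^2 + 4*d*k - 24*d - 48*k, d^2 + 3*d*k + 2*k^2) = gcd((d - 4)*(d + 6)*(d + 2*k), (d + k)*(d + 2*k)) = d + 2*k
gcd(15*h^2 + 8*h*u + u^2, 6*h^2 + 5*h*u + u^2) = 3*h + u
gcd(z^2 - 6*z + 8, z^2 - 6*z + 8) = z^2 - 6*z + 8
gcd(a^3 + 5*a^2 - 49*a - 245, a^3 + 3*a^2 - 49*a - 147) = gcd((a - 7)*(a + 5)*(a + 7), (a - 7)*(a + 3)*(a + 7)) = a^2 - 49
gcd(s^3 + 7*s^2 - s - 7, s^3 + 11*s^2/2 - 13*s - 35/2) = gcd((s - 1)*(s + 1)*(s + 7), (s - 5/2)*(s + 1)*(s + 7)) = s^2 + 8*s + 7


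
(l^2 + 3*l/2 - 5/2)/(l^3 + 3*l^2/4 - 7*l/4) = 2*(2*l + 5)/(l*(4*l + 7))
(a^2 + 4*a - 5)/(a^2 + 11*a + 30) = (a - 1)/(a + 6)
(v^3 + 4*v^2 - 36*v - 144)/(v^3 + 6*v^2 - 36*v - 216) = (v + 4)/(v + 6)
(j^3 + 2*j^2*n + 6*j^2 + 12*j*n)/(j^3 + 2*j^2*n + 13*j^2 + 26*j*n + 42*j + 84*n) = j/(j + 7)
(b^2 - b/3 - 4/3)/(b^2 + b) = (b - 4/3)/b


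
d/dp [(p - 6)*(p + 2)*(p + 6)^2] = 4*p^3 + 24*p^2 - 48*p - 288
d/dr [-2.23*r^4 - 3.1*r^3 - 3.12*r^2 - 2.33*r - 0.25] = -8.92*r^3 - 9.3*r^2 - 6.24*r - 2.33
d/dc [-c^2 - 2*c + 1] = -2*c - 2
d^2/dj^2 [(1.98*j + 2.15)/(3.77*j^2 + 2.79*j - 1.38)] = ((1.98*j + 2.15)*(7.54*j + 2.79)*(15.08*j + 5.58) - (44.7876*j + 27.2594)*(3.77*j^2 + 2.79*j - 1.38))/(3.77*j^2 + 2.79*j - 1.38)^3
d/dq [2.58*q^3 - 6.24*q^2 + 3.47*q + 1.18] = 7.74*q^2 - 12.48*q + 3.47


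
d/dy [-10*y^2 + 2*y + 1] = 2 - 20*y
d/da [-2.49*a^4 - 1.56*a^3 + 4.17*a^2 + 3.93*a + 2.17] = -9.96*a^3 - 4.68*a^2 + 8.34*a + 3.93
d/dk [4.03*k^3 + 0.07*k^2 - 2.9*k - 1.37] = 12.09*k^2 + 0.14*k - 2.9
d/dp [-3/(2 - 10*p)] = -15/(2*(5*p - 1)^2)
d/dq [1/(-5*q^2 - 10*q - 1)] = 10*(q + 1)/(5*q^2 + 10*q + 1)^2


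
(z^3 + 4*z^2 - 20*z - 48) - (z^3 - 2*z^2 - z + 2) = 6*z^2 - 19*z - 50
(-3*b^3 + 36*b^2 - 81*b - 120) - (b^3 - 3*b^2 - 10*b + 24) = -4*b^3 + 39*b^2 - 71*b - 144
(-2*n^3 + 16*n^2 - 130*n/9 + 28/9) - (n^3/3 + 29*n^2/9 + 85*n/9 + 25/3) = -7*n^3/3 + 115*n^2/9 - 215*n/9 - 47/9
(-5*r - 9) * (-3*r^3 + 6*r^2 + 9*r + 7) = 15*r^4 - 3*r^3 - 99*r^2 - 116*r - 63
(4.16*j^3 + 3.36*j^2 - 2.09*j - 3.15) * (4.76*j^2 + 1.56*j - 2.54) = 19.8016*j^5 + 22.4832*j^4 - 15.2732*j^3 - 26.7888*j^2 + 0.3946*j + 8.001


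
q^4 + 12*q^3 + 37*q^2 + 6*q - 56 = (q - 1)*(q + 2)*(q + 4)*(q + 7)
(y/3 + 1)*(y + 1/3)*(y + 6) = y^3/3 + 28*y^2/9 + 7*y + 2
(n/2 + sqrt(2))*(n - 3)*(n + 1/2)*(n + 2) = n^4/2 - n^3/4 + sqrt(2)*n^3 - 13*n^2/4 - sqrt(2)*n^2/2 - 13*sqrt(2)*n/2 - 3*n/2 - 3*sqrt(2)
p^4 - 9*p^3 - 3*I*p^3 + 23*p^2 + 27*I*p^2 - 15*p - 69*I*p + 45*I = (p - 5)*(p - 3)*(p - 1)*(p - 3*I)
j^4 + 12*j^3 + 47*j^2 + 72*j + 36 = (j + 1)*(j + 2)*(j + 3)*(j + 6)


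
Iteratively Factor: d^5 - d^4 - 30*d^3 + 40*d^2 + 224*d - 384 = (d - 2)*(d^4 + d^3 - 28*d^2 - 16*d + 192) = (d - 3)*(d - 2)*(d^3 + 4*d^2 - 16*d - 64) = (d - 4)*(d - 3)*(d - 2)*(d^2 + 8*d + 16) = (d - 4)*(d - 3)*(d - 2)*(d + 4)*(d + 4)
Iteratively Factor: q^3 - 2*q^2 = (q)*(q^2 - 2*q) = q^2*(q - 2)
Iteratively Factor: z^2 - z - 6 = (z - 3)*(z + 2)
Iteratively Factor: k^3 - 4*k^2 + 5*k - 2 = (k - 1)*(k^2 - 3*k + 2) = (k - 1)^2*(k - 2)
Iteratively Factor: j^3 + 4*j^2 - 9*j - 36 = (j + 3)*(j^2 + j - 12) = (j - 3)*(j + 3)*(j + 4)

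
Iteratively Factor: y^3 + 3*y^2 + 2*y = (y + 1)*(y^2 + 2*y) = (y + 1)*(y + 2)*(y)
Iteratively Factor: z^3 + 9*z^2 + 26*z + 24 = (z + 2)*(z^2 + 7*z + 12) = (z + 2)*(z + 3)*(z + 4)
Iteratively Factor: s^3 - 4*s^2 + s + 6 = (s - 3)*(s^2 - s - 2) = (s - 3)*(s + 1)*(s - 2)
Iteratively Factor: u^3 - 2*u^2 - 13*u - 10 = (u - 5)*(u^2 + 3*u + 2) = (u - 5)*(u + 1)*(u + 2)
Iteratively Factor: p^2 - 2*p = (p - 2)*(p)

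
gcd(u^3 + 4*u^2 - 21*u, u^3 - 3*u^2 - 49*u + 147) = u^2 + 4*u - 21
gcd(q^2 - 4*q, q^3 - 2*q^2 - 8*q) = q^2 - 4*q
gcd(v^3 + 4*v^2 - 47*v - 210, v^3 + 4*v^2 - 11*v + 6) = v + 6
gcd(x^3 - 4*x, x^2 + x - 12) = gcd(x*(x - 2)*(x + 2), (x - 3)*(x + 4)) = 1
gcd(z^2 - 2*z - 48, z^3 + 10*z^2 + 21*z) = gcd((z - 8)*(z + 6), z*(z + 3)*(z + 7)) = 1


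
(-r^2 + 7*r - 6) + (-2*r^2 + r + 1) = -3*r^2 + 8*r - 5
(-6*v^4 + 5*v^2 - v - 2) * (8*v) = -48*v^5 + 40*v^3 - 8*v^2 - 16*v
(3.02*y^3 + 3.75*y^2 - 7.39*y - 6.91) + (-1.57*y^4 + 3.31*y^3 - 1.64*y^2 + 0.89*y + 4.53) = -1.57*y^4 + 6.33*y^3 + 2.11*y^2 - 6.5*y - 2.38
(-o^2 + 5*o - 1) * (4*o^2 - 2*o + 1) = -4*o^4 + 22*o^3 - 15*o^2 + 7*o - 1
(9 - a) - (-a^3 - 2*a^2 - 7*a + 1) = a^3 + 2*a^2 + 6*a + 8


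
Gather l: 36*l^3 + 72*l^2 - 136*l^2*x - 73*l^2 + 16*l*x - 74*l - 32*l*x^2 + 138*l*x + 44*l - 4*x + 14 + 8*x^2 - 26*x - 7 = 36*l^3 + l^2*(-136*x - 1) + l*(-32*x^2 + 154*x - 30) + 8*x^2 - 30*x + 7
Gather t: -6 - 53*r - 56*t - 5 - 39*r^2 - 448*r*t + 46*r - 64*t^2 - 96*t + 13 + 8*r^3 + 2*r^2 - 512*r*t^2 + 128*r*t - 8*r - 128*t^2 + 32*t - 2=8*r^3 - 37*r^2 - 15*r + t^2*(-512*r - 192) + t*(-320*r - 120)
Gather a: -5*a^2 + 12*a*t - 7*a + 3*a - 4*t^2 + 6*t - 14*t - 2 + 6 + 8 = -5*a^2 + a*(12*t - 4) - 4*t^2 - 8*t + 12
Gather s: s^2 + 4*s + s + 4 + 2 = s^2 + 5*s + 6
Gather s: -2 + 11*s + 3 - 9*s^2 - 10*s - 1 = -9*s^2 + s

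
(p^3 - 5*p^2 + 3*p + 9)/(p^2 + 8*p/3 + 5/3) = 3*(p^2 - 6*p + 9)/(3*p + 5)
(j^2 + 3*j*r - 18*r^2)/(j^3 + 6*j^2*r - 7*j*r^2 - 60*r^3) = (j + 6*r)/(j^2 + 9*j*r + 20*r^2)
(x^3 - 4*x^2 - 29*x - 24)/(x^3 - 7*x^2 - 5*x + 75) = (x^2 - 7*x - 8)/(x^2 - 10*x + 25)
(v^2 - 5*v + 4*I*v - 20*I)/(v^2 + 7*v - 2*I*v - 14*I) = (v^2 + v*(-5 + 4*I) - 20*I)/(v^2 + v*(7 - 2*I) - 14*I)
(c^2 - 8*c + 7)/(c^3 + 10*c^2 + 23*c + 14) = (c^2 - 8*c + 7)/(c^3 + 10*c^2 + 23*c + 14)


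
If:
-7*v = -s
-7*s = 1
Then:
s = -1/7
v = -1/49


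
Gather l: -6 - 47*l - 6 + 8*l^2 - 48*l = 8*l^2 - 95*l - 12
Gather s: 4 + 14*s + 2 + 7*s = 21*s + 6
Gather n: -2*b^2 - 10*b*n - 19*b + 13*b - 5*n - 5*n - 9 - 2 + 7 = -2*b^2 - 6*b + n*(-10*b - 10) - 4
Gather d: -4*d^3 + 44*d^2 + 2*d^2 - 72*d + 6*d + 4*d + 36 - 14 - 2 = -4*d^3 + 46*d^2 - 62*d + 20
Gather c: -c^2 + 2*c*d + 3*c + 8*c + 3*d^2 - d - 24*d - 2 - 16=-c^2 + c*(2*d + 11) + 3*d^2 - 25*d - 18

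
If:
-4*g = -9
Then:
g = 9/4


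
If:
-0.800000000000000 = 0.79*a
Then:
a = -1.01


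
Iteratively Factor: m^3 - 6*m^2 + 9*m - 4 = (m - 1)*(m^2 - 5*m + 4) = (m - 4)*(m - 1)*(m - 1)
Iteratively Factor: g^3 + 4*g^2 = (g)*(g^2 + 4*g) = g*(g + 4)*(g)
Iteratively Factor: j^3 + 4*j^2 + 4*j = (j + 2)*(j^2 + 2*j) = (j + 2)^2*(j)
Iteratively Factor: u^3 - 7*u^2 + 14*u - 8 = (u - 1)*(u^2 - 6*u + 8) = (u - 4)*(u - 1)*(u - 2)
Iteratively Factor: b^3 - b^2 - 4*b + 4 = (b - 1)*(b^2 - 4) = (b - 1)*(b + 2)*(b - 2)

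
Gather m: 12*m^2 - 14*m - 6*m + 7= 12*m^2 - 20*m + 7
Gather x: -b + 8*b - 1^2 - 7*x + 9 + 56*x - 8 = 7*b + 49*x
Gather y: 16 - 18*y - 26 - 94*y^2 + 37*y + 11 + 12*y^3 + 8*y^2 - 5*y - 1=12*y^3 - 86*y^2 + 14*y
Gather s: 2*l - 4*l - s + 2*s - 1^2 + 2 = -2*l + s + 1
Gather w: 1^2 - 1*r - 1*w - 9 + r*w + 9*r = 8*r + w*(r - 1) - 8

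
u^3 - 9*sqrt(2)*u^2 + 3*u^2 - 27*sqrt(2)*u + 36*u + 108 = (u + 3)*(u - 6*sqrt(2))*(u - 3*sqrt(2))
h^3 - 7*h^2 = h^2*(h - 7)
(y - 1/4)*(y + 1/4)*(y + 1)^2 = y^4 + 2*y^3 + 15*y^2/16 - y/8 - 1/16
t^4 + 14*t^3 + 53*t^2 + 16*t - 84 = (t - 1)*(t + 2)*(t + 6)*(t + 7)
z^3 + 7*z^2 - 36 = (z - 2)*(z + 3)*(z + 6)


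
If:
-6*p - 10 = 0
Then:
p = -5/3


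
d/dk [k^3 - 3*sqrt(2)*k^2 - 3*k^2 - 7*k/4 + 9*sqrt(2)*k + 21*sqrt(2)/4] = 3*k^2 - 6*sqrt(2)*k - 6*k - 7/4 + 9*sqrt(2)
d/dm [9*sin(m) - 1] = 9*cos(m)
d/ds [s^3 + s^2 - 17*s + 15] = 3*s^2 + 2*s - 17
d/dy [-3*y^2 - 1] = -6*y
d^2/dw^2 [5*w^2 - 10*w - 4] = 10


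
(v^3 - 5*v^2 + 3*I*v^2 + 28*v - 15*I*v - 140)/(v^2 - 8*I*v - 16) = (v^2 + v*(-5 + 7*I) - 35*I)/(v - 4*I)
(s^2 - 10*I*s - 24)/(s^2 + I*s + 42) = (s - 4*I)/(s + 7*I)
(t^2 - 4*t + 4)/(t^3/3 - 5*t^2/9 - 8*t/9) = 9*(-t^2 + 4*t - 4)/(t*(-3*t^2 + 5*t + 8))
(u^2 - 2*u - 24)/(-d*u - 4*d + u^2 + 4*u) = (u - 6)/(-d + u)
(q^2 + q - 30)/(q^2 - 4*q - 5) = (q + 6)/(q + 1)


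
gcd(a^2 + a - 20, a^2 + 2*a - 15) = a + 5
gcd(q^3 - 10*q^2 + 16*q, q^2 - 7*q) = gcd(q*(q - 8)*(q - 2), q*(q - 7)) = q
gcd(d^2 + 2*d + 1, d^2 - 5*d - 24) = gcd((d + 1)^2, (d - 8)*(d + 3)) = 1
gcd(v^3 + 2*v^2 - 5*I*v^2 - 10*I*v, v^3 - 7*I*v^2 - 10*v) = v^2 - 5*I*v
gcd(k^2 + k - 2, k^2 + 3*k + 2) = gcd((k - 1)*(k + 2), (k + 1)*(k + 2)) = k + 2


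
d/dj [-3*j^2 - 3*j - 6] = -6*j - 3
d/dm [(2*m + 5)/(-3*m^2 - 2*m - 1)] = 2*(3*m^2 + 15*m + 4)/(9*m^4 + 12*m^3 + 10*m^2 + 4*m + 1)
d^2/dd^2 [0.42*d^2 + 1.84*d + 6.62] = 0.840000000000000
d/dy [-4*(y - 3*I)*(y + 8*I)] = -8*y - 20*I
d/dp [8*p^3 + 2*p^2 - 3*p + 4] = 24*p^2 + 4*p - 3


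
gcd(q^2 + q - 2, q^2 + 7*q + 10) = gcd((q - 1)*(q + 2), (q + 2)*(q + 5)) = q + 2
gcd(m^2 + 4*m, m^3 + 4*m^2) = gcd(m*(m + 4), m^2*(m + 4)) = m^2 + 4*m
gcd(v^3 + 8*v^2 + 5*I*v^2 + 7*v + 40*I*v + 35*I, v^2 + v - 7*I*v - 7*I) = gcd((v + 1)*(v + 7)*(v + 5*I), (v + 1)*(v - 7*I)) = v + 1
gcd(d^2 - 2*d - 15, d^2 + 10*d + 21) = d + 3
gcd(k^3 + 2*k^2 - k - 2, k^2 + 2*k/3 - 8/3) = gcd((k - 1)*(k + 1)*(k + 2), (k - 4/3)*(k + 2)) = k + 2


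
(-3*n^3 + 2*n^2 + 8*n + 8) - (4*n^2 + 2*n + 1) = -3*n^3 - 2*n^2 + 6*n + 7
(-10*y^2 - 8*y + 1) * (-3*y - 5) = 30*y^3 + 74*y^2 + 37*y - 5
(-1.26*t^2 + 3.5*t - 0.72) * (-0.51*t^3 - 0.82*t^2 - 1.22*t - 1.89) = 0.6426*t^5 - 0.7518*t^4 - 0.9656*t^3 - 1.2982*t^2 - 5.7366*t + 1.3608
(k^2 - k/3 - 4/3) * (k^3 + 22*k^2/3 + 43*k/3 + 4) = k^5 + 7*k^4 + 95*k^3/9 - 95*k^2/9 - 184*k/9 - 16/3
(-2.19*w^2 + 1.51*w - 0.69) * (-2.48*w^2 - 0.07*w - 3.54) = 5.4312*w^4 - 3.5915*w^3 + 9.3581*w^2 - 5.2971*w + 2.4426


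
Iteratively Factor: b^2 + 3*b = (b + 3)*(b)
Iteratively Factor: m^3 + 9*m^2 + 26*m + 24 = (m + 2)*(m^2 + 7*m + 12) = (m + 2)*(m + 4)*(m + 3)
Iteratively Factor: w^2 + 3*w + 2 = (w + 1)*(w + 2)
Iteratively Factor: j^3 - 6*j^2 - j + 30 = (j - 3)*(j^2 - 3*j - 10) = (j - 5)*(j - 3)*(j + 2)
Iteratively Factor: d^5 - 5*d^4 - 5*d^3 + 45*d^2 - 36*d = (d - 1)*(d^4 - 4*d^3 - 9*d^2 + 36*d) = (d - 3)*(d - 1)*(d^3 - d^2 - 12*d) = (d - 3)*(d - 1)*(d + 3)*(d^2 - 4*d) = d*(d - 3)*(d - 1)*(d + 3)*(d - 4)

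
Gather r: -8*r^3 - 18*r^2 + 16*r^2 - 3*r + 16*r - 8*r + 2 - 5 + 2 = -8*r^3 - 2*r^2 + 5*r - 1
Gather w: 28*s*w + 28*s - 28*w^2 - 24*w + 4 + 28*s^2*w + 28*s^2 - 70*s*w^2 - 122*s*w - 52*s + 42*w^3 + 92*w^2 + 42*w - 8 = 28*s^2 - 24*s + 42*w^3 + w^2*(64 - 70*s) + w*(28*s^2 - 94*s + 18) - 4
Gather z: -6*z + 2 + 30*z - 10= 24*z - 8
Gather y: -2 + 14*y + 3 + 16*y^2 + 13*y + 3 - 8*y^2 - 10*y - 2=8*y^2 + 17*y + 2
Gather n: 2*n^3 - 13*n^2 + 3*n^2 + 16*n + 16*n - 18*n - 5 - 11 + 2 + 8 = 2*n^3 - 10*n^2 + 14*n - 6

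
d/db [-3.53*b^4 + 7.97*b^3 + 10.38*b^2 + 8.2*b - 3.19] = -14.12*b^3 + 23.91*b^2 + 20.76*b + 8.2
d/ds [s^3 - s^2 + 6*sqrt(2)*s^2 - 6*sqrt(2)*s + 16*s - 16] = 3*s^2 - 2*s + 12*sqrt(2)*s - 6*sqrt(2) + 16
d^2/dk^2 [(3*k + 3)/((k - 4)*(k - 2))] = 6*(k^3 + 3*k^2 - 42*k + 76)/(k^6 - 18*k^5 + 132*k^4 - 504*k^3 + 1056*k^2 - 1152*k + 512)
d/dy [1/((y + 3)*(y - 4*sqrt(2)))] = ((-y + 4*sqrt(2))*(y + 3) - (y - 4*sqrt(2))^2)/((y + 3)^2*(y - 4*sqrt(2))^3)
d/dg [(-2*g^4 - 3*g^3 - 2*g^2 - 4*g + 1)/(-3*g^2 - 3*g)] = (4*g^5 + 9*g^4 + 6*g^3 - 2*g^2 + 2*g + 1)/(3*g^2*(g^2 + 2*g + 1))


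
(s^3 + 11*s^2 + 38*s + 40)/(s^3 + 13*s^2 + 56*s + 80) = (s + 2)/(s + 4)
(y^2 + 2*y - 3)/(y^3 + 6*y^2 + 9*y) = (y - 1)/(y*(y + 3))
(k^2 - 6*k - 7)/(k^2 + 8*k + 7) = (k - 7)/(k + 7)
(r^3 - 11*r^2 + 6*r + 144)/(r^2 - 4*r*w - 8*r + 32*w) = (r^2 - 3*r - 18)/(r - 4*w)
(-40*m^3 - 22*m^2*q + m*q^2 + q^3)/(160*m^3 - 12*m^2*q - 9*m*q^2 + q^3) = (2*m + q)/(-8*m + q)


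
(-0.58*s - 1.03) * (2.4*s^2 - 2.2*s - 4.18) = -1.392*s^3 - 1.196*s^2 + 4.6904*s + 4.3054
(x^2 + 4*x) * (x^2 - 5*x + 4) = x^4 - x^3 - 16*x^2 + 16*x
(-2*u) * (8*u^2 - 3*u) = -16*u^3 + 6*u^2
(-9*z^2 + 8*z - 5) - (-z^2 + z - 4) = -8*z^2 + 7*z - 1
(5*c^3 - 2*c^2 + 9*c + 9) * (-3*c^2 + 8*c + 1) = -15*c^5 + 46*c^4 - 38*c^3 + 43*c^2 + 81*c + 9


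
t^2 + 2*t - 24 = (t - 4)*(t + 6)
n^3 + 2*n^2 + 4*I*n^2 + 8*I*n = n*(n + 2)*(n + 4*I)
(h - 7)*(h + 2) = h^2 - 5*h - 14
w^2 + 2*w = w*(w + 2)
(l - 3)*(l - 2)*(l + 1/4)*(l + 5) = l^4 + l^3/4 - 19*l^2 + 101*l/4 + 15/2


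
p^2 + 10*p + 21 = (p + 3)*(p + 7)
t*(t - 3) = t^2 - 3*t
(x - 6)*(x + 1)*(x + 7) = x^3 + 2*x^2 - 41*x - 42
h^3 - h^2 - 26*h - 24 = (h - 6)*(h + 1)*(h + 4)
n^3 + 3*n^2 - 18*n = n*(n - 3)*(n + 6)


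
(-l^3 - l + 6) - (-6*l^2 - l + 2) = -l^3 + 6*l^2 + 4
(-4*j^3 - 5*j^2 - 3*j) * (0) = 0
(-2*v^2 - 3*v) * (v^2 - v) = -2*v^4 - v^3 + 3*v^2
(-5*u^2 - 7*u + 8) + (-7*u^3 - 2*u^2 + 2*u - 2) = -7*u^3 - 7*u^2 - 5*u + 6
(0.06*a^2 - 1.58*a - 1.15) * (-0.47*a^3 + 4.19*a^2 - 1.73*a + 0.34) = -0.0282*a^5 + 0.994*a^4 - 6.1835*a^3 - 2.0647*a^2 + 1.4523*a - 0.391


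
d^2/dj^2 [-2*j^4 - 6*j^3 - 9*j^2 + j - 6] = -24*j^2 - 36*j - 18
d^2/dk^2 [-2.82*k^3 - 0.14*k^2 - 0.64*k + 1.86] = -16.92*k - 0.28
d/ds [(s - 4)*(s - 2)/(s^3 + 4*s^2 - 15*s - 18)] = (-s^4 + 12*s^3 - 15*s^2 - 100*s + 228)/(s^6 + 8*s^5 - 14*s^4 - 156*s^3 + 81*s^2 + 540*s + 324)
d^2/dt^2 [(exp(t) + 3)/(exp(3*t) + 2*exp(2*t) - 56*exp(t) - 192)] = (4*exp(6*t) + 33*exp(5*t) + 294*exp(4*t) + 2320*exp(3*t) + 6480*exp(2*t) + 3264*exp(t) + 4608)*exp(t)/(exp(9*t) + 6*exp(8*t) - 156*exp(7*t) - 1240*exp(6*t) + 6432*exp(5*t) + 81024*exp(4*t) + 64000*exp(3*t) - 1585152*exp(2*t) - 6193152*exp(t) - 7077888)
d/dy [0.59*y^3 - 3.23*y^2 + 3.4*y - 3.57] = 1.77*y^2 - 6.46*y + 3.4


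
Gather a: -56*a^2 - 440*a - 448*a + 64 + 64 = -56*a^2 - 888*a + 128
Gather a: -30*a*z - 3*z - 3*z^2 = -30*a*z - 3*z^2 - 3*z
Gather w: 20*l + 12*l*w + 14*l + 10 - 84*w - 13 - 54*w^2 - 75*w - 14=34*l - 54*w^2 + w*(12*l - 159) - 17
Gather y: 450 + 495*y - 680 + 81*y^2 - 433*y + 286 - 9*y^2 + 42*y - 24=72*y^2 + 104*y + 32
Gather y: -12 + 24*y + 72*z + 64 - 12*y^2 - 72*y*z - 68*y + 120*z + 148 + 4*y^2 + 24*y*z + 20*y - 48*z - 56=-8*y^2 + y*(-48*z - 24) + 144*z + 144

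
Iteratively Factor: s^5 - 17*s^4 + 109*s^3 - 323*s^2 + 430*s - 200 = (s - 1)*(s^4 - 16*s^3 + 93*s^2 - 230*s + 200) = (s - 2)*(s - 1)*(s^3 - 14*s^2 + 65*s - 100) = (s - 5)*(s - 2)*(s - 1)*(s^2 - 9*s + 20) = (s - 5)*(s - 4)*(s - 2)*(s - 1)*(s - 5)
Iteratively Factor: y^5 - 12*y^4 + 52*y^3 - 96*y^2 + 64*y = (y - 4)*(y^4 - 8*y^3 + 20*y^2 - 16*y) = y*(y - 4)*(y^3 - 8*y^2 + 20*y - 16) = y*(y - 4)^2*(y^2 - 4*y + 4) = y*(y - 4)^2*(y - 2)*(y - 2)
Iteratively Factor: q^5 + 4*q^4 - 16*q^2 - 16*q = (q)*(q^4 + 4*q^3 - 16*q - 16) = q*(q + 2)*(q^3 + 2*q^2 - 4*q - 8) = q*(q + 2)^2*(q^2 - 4) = q*(q + 2)^3*(q - 2)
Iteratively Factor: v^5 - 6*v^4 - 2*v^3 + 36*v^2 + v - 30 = (v + 1)*(v^4 - 7*v^3 + 5*v^2 + 31*v - 30) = (v + 1)*(v + 2)*(v^3 - 9*v^2 + 23*v - 15) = (v - 1)*(v + 1)*(v + 2)*(v^2 - 8*v + 15) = (v - 3)*(v - 1)*(v + 1)*(v + 2)*(v - 5)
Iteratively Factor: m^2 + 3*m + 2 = (m + 1)*(m + 2)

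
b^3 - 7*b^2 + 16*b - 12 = (b - 3)*(b - 2)^2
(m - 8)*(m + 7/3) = m^2 - 17*m/3 - 56/3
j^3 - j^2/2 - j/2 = j*(j - 1)*(j + 1/2)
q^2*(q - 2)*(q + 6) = q^4 + 4*q^3 - 12*q^2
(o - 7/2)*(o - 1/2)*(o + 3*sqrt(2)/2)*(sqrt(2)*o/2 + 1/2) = sqrt(2)*o^4/2 - 2*sqrt(2)*o^3 + 2*o^3 - 8*o^2 + 13*sqrt(2)*o^2/8 - 3*sqrt(2)*o + 7*o/2 + 21*sqrt(2)/16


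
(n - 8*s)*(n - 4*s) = n^2 - 12*n*s + 32*s^2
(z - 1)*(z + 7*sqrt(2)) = z^2 - z + 7*sqrt(2)*z - 7*sqrt(2)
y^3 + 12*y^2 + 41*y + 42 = (y + 2)*(y + 3)*(y + 7)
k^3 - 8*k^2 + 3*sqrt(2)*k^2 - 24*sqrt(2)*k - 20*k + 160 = (k - 8)*(k - 2*sqrt(2))*(k + 5*sqrt(2))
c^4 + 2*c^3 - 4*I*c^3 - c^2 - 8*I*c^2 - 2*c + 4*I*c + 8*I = (c - 1)*(c + 1)*(c + 2)*(c - 4*I)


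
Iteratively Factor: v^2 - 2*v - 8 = (v - 4)*(v + 2)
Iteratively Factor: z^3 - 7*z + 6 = (z - 2)*(z^2 + 2*z - 3) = (z - 2)*(z - 1)*(z + 3)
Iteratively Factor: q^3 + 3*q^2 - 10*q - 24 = (q - 3)*(q^2 + 6*q + 8) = (q - 3)*(q + 4)*(q + 2)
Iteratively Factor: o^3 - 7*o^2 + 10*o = (o - 2)*(o^2 - 5*o) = (o - 5)*(o - 2)*(o)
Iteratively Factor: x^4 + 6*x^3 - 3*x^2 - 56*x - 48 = (x + 1)*(x^3 + 5*x^2 - 8*x - 48) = (x - 3)*(x + 1)*(x^2 + 8*x + 16) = (x - 3)*(x + 1)*(x + 4)*(x + 4)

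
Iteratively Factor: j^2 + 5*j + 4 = (j + 4)*(j + 1)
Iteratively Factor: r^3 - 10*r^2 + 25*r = (r)*(r^2 - 10*r + 25) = r*(r - 5)*(r - 5)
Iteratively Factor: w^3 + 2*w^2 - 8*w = (w - 2)*(w^2 + 4*w) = w*(w - 2)*(w + 4)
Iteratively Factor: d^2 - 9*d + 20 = (d - 4)*(d - 5)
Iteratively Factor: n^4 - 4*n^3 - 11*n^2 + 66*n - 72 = (n + 4)*(n^3 - 8*n^2 + 21*n - 18) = (n - 3)*(n + 4)*(n^2 - 5*n + 6) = (n - 3)*(n - 2)*(n + 4)*(n - 3)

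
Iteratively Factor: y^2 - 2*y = (y)*(y - 2)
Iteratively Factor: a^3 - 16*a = (a + 4)*(a^2 - 4*a) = a*(a + 4)*(a - 4)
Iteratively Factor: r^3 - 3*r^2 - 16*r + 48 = (r - 4)*(r^2 + r - 12) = (r - 4)*(r - 3)*(r + 4)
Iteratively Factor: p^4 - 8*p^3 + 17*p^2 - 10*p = (p)*(p^3 - 8*p^2 + 17*p - 10) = p*(p - 1)*(p^2 - 7*p + 10) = p*(p - 5)*(p - 1)*(p - 2)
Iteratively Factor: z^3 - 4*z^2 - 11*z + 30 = (z - 2)*(z^2 - 2*z - 15) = (z - 2)*(z + 3)*(z - 5)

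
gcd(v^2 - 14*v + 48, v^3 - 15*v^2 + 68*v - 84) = v - 6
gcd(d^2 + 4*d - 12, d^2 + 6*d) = d + 6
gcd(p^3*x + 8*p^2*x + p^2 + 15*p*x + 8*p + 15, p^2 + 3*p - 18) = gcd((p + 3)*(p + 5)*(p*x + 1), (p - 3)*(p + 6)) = 1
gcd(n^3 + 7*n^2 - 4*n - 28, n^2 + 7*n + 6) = 1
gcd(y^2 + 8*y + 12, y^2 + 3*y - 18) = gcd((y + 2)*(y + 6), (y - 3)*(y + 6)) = y + 6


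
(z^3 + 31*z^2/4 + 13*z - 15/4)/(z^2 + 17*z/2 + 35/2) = (4*z^2 + 11*z - 3)/(2*(2*z + 7))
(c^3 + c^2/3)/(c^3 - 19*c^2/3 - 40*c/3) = c*(3*c + 1)/(3*c^2 - 19*c - 40)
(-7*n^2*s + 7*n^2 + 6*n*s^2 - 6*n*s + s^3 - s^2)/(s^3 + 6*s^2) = (-7*n^2*s + 7*n^2 + 6*n*s^2 - 6*n*s + s^3 - s^2)/(s^2*(s + 6))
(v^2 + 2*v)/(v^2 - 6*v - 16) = v/(v - 8)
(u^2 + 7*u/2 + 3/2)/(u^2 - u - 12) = (u + 1/2)/(u - 4)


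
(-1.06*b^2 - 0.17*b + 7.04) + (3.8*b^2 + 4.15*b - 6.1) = 2.74*b^2 + 3.98*b + 0.94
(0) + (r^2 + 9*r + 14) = r^2 + 9*r + 14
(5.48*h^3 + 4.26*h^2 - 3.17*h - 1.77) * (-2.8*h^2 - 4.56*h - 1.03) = -15.344*h^5 - 36.9168*h^4 - 16.194*h^3 + 15.0234*h^2 + 11.3363*h + 1.8231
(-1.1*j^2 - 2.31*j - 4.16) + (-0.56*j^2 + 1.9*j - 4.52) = -1.66*j^2 - 0.41*j - 8.68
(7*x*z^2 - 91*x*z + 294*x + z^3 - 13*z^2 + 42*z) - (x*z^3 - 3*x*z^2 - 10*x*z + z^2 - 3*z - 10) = -x*z^3 + 10*x*z^2 - 81*x*z + 294*x + z^3 - 14*z^2 + 45*z + 10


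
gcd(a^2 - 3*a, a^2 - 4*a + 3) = a - 3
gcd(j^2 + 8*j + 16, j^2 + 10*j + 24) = j + 4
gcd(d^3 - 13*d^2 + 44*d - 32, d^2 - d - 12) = d - 4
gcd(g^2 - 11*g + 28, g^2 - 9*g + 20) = g - 4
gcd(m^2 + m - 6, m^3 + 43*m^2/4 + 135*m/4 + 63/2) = m + 3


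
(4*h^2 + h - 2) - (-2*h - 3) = 4*h^2 + 3*h + 1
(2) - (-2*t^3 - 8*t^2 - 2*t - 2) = 2*t^3 + 8*t^2 + 2*t + 4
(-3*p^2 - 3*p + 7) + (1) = -3*p^2 - 3*p + 8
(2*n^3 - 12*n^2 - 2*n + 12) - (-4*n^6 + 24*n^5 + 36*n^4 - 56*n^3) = 4*n^6 - 24*n^5 - 36*n^4 + 58*n^3 - 12*n^2 - 2*n + 12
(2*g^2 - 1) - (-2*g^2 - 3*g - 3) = 4*g^2 + 3*g + 2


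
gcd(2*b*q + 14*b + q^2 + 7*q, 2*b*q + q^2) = 2*b + q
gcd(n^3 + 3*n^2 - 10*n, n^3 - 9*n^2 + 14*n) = n^2 - 2*n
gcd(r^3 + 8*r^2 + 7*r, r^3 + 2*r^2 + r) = r^2 + r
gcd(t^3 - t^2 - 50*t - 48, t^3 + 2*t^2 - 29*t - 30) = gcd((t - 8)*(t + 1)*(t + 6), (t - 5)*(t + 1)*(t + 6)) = t^2 + 7*t + 6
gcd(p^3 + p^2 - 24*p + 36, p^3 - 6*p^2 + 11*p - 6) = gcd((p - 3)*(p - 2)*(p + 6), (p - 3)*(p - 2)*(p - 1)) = p^2 - 5*p + 6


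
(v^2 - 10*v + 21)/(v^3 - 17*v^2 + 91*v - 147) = 1/(v - 7)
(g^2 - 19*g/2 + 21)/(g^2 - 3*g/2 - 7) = (g - 6)/(g + 2)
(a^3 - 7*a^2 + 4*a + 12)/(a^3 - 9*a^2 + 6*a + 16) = (a - 6)/(a - 8)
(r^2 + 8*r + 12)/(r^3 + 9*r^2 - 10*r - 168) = (r + 2)/(r^2 + 3*r - 28)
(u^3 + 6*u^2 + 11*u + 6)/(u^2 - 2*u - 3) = (u^2 + 5*u + 6)/(u - 3)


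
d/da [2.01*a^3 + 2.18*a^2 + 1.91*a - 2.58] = 6.03*a^2 + 4.36*a + 1.91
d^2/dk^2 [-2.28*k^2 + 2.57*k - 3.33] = -4.56000000000000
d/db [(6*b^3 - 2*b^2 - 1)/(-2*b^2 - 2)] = b*(-3*b^3 - 9*b + 1)/(b^4 + 2*b^2 + 1)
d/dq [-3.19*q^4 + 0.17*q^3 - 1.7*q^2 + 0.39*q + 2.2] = -12.76*q^3 + 0.51*q^2 - 3.4*q + 0.39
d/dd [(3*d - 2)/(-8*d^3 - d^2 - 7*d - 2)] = (-24*d^3 - 3*d^2 - 21*d + (3*d - 2)*(24*d^2 + 2*d + 7) - 6)/(8*d^3 + d^2 + 7*d + 2)^2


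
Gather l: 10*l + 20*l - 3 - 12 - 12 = 30*l - 27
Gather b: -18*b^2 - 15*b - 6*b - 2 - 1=-18*b^2 - 21*b - 3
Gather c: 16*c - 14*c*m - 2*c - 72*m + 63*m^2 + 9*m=c*(14 - 14*m) + 63*m^2 - 63*m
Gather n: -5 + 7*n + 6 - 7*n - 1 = 0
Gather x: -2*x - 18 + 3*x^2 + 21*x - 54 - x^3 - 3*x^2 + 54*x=-x^3 + 73*x - 72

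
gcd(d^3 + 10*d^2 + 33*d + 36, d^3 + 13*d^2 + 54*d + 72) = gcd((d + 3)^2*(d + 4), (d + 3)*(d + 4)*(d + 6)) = d^2 + 7*d + 12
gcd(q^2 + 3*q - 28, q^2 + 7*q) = q + 7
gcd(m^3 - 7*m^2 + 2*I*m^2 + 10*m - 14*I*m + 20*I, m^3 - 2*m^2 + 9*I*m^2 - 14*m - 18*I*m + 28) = m^2 + m*(-2 + 2*I) - 4*I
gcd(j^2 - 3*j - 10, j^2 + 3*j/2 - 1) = j + 2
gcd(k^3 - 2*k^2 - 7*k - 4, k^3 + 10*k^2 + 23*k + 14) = k + 1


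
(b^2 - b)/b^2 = (b - 1)/b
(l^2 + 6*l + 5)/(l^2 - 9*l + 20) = (l^2 + 6*l + 5)/(l^2 - 9*l + 20)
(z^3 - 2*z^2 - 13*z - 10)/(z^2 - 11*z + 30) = (z^2 + 3*z + 2)/(z - 6)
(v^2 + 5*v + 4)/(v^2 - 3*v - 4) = (v + 4)/(v - 4)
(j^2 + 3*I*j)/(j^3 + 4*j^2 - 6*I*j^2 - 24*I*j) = (j + 3*I)/(j^2 + j*(4 - 6*I) - 24*I)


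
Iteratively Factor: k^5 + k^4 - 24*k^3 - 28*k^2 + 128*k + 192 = (k - 4)*(k^4 + 5*k^3 - 4*k^2 - 44*k - 48) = (k - 4)*(k + 4)*(k^3 + k^2 - 8*k - 12) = (k - 4)*(k + 2)*(k + 4)*(k^2 - k - 6) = (k - 4)*(k + 2)^2*(k + 4)*(k - 3)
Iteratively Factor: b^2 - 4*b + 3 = (b - 1)*(b - 3)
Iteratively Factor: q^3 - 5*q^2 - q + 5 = (q - 1)*(q^2 - 4*q - 5) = (q - 1)*(q + 1)*(q - 5)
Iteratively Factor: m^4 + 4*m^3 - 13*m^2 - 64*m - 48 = (m + 4)*(m^3 - 13*m - 12) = (m + 3)*(m + 4)*(m^2 - 3*m - 4) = (m + 1)*(m + 3)*(m + 4)*(m - 4)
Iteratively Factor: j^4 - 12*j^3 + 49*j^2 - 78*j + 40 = (j - 1)*(j^3 - 11*j^2 + 38*j - 40) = (j - 5)*(j - 1)*(j^2 - 6*j + 8) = (j - 5)*(j - 2)*(j - 1)*(j - 4)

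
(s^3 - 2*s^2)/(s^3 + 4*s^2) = (s - 2)/(s + 4)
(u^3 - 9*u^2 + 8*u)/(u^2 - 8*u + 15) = u*(u^2 - 9*u + 8)/(u^2 - 8*u + 15)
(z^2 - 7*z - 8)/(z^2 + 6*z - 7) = (z^2 - 7*z - 8)/(z^2 + 6*z - 7)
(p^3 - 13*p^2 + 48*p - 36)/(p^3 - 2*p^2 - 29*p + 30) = (p - 6)/(p + 5)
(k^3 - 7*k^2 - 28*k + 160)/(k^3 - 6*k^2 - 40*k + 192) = (k + 5)/(k + 6)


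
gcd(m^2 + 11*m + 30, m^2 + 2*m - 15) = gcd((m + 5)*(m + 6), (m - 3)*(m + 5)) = m + 5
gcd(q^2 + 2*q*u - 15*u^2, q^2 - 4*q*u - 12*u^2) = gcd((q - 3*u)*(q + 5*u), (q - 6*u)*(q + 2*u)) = 1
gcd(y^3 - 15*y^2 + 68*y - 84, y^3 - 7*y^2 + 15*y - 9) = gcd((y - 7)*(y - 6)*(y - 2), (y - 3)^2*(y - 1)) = 1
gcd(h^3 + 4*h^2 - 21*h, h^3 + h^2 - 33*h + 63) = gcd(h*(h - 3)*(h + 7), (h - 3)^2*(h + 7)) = h^2 + 4*h - 21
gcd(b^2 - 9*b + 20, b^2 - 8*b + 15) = b - 5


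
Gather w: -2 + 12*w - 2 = 12*w - 4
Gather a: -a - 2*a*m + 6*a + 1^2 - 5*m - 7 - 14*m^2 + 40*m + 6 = a*(5 - 2*m) - 14*m^2 + 35*m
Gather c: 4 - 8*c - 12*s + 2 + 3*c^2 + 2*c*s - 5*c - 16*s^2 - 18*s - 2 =3*c^2 + c*(2*s - 13) - 16*s^2 - 30*s + 4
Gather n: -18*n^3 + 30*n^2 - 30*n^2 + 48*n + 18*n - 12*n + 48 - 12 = -18*n^3 + 54*n + 36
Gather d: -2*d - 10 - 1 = -2*d - 11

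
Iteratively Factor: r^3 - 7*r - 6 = (r + 2)*(r^2 - 2*r - 3) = (r + 1)*(r + 2)*(r - 3)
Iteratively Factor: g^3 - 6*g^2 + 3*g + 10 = (g + 1)*(g^2 - 7*g + 10) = (g - 2)*(g + 1)*(g - 5)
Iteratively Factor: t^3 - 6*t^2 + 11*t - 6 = (t - 3)*(t^2 - 3*t + 2) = (t - 3)*(t - 2)*(t - 1)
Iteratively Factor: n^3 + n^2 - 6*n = (n + 3)*(n^2 - 2*n) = n*(n + 3)*(n - 2)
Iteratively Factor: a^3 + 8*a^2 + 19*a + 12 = (a + 1)*(a^2 + 7*a + 12) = (a + 1)*(a + 4)*(a + 3)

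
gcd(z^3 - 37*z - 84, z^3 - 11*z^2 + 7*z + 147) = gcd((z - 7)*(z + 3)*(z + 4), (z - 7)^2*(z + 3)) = z^2 - 4*z - 21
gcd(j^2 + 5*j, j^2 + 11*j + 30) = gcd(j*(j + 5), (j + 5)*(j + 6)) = j + 5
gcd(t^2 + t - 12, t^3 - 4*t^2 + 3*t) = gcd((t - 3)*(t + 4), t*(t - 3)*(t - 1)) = t - 3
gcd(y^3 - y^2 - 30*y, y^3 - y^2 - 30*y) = y^3 - y^2 - 30*y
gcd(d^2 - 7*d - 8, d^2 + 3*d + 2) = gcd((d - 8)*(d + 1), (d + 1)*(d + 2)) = d + 1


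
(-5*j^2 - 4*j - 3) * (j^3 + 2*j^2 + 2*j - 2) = -5*j^5 - 14*j^4 - 21*j^3 - 4*j^2 + 2*j + 6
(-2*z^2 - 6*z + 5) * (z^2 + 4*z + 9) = -2*z^4 - 14*z^3 - 37*z^2 - 34*z + 45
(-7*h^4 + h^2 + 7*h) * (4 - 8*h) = 56*h^5 - 28*h^4 - 8*h^3 - 52*h^2 + 28*h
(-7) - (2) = -9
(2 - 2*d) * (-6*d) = 12*d^2 - 12*d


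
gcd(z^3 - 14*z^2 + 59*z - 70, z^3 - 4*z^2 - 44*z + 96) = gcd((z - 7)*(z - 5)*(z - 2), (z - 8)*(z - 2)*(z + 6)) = z - 2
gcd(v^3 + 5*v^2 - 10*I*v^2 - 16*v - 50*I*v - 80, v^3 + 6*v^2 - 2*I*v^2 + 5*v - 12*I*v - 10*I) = v^2 + v*(5 - 2*I) - 10*I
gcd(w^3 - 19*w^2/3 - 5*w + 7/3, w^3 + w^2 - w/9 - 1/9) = w^2 + 2*w/3 - 1/3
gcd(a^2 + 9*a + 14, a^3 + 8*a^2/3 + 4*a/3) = a + 2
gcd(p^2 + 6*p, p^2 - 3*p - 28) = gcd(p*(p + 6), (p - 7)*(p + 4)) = 1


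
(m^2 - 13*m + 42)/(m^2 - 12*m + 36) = (m - 7)/(m - 6)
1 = 1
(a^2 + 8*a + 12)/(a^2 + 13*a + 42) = (a + 2)/(a + 7)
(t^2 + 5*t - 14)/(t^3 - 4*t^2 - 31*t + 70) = (t + 7)/(t^2 - 2*t - 35)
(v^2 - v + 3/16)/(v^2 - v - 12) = (-v^2 + v - 3/16)/(-v^2 + v + 12)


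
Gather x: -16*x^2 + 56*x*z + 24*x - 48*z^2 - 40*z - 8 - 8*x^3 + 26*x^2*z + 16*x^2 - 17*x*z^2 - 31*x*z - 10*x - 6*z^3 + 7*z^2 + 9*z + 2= -8*x^3 + 26*x^2*z + x*(-17*z^2 + 25*z + 14) - 6*z^3 - 41*z^2 - 31*z - 6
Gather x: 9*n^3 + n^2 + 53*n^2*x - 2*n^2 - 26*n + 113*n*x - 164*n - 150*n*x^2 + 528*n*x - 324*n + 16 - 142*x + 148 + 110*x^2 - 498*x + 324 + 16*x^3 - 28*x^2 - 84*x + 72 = 9*n^3 - n^2 - 514*n + 16*x^3 + x^2*(82 - 150*n) + x*(53*n^2 + 641*n - 724) + 560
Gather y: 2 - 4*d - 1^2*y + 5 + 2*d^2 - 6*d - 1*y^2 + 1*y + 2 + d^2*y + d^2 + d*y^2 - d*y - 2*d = 3*d^2 - 12*d + y^2*(d - 1) + y*(d^2 - d) + 9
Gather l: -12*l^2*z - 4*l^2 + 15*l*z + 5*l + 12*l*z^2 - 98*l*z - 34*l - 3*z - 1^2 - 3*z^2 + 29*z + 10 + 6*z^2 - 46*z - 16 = l^2*(-12*z - 4) + l*(12*z^2 - 83*z - 29) + 3*z^2 - 20*z - 7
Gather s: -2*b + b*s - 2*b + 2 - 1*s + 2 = -4*b + s*(b - 1) + 4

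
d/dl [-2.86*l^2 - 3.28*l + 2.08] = -5.72*l - 3.28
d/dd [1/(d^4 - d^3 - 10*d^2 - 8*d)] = (-4*d^3 + 3*d^2 + 20*d + 8)/(d^2*(-d^3 + d^2 + 10*d + 8)^2)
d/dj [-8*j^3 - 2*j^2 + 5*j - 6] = -24*j^2 - 4*j + 5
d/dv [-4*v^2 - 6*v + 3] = -8*v - 6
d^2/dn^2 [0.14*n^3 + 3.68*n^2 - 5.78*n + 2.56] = 0.84*n + 7.36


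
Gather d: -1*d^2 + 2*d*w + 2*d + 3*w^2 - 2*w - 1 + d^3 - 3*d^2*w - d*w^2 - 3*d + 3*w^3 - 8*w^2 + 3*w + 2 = d^3 + d^2*(-3*w - 1) + d*(-w^2 + 2*w - 1) + 3*w^3 - 5*w^2 + w + 1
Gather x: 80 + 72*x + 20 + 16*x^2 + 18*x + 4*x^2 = 20*x^2 + 90*x + 100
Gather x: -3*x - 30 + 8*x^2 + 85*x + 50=8*x^2 + 82*x + 20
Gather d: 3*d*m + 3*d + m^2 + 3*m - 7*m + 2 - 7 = d*(3*m + 3) + m^2 - 4*m - 5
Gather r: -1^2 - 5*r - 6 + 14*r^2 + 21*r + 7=14*r^2 + 16*r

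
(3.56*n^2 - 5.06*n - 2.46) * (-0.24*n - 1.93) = -0.8544*n^3 - 5.6564*n^2 + 10.3562*n + 4.7478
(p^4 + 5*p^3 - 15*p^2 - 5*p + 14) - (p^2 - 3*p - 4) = p^4 + 5*p^3 - 16*p^2 - 2*p + 18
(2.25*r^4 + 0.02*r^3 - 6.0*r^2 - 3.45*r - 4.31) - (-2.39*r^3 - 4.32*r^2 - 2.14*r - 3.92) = 2.25*r^4 + 2.41*r^3 - 1.68*r^2 - 1.31*r - 0.39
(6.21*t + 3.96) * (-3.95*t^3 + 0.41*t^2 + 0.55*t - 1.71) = -24.5295*t^4 - 13.0959*t^3 + 5.0391*t^2 - 8.4411*t - 6.7716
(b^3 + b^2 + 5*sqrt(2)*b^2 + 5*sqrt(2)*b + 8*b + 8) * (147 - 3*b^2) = -3*b^5 - 15*sqrt(2)*b^4 - 3*b^4 - 15*sqrt(2)*b^3 + 123*b^3 + 123*b^2 + 735*sqrt(2)*b^2 + 735*sqrt(2)*b + 1176*b + 1176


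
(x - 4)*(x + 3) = x^2 - x - 12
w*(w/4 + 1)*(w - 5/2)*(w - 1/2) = w^4/4 + w^3/4 - 43*w^2/16 + 5*w/4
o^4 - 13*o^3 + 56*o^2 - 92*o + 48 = (o - 6)*(o - 4)*(o - 2)*(o - 1)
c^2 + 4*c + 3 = (c + 1)*(c + 3)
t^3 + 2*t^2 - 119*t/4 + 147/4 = (t - 7/2)*(t - 3/2)*(t + 7)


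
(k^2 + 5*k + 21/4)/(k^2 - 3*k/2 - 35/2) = (k + 3/2)/(k - 5)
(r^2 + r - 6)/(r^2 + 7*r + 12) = (r - 2)/(r + 4)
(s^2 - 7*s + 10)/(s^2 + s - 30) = (s - 2)/(s + 6)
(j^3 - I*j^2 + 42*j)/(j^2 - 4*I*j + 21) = j*(j + 6*I)/(j + 3*I)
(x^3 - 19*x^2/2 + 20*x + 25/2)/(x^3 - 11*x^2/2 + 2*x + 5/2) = (x - 5)/(x - 1)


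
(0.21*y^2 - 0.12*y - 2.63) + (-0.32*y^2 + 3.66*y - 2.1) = -0.11*y^2 + 3.54*y - 4.73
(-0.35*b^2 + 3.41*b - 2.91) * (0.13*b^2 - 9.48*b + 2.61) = -0.0455*b^4 + 3.7613*b^3 - 33.6186*b^2 + 36.4869*b - 7.5951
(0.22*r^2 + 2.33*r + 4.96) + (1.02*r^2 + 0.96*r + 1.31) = 1.24*r^2 + 3.29*r + 6.27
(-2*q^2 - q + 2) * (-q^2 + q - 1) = 2*q^4 - q^3 - q^2 + 3*q - 2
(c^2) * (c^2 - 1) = c^4 - c^2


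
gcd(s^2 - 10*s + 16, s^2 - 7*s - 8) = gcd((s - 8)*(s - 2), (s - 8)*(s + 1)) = s - 8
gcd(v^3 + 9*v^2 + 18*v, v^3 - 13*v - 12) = v + 3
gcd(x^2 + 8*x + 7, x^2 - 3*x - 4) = x + 1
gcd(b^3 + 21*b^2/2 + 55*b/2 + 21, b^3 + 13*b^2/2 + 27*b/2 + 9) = b^2 + 7*b/2 + 3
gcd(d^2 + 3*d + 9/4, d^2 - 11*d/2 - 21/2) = d + 3/2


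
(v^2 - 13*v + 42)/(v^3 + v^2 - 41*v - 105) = (v - 6)/(v^2 + 8*v + 15)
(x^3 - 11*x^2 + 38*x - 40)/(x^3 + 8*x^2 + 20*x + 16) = (x^3 - 11*x^2 + 38*x - 40)/(x^3 + 8*x^2 + 20*x + 16)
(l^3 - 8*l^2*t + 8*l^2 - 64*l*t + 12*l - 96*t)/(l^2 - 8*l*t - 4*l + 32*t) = (l^2 + 8*l + 12)/(l - 4)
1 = 1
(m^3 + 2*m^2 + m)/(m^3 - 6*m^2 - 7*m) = (m + 1)/(m - 7)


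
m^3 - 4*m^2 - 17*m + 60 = (m - 5)*(m - 3)*(m + 4)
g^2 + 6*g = g*(g + 6)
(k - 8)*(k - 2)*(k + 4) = k^3 - 6*k^2 - 24*k + 64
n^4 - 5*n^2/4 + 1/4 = (n - 1)*(n - 1/2)*(n + 1/2)*(n + 1)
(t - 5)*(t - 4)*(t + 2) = t^3 - 7*t^2 + 2*t + 40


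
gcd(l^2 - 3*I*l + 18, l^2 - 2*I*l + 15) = l + 3*I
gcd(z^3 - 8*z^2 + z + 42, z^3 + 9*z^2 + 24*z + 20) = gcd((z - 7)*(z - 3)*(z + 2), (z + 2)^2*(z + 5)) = z + 2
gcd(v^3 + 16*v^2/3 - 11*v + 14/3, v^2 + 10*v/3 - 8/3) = v - 2/3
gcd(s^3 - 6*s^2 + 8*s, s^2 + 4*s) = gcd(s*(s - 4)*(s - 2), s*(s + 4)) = s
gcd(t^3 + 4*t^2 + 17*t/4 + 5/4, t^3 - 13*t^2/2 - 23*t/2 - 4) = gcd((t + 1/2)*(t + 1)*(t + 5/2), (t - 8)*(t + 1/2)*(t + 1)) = t^2 + 3*t/2 + 1/2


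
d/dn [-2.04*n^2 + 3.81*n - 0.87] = 3.81 - 4.08*n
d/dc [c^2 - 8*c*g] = 2*c - 8*g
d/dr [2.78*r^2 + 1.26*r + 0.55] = 5.56*r + 1.26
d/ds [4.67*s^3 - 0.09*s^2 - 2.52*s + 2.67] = 14.01*s^2 - 0.18*s - 2.52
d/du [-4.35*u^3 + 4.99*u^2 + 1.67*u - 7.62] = -13.05*u^2 + 9.98*u + 1.67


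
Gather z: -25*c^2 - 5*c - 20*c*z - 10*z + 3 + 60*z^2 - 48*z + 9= -25*c^2 - 5*c + 60*z^2 + z*(-20*c - 58) + 12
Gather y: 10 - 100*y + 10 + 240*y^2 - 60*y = 240*y^2 - 160*y + 20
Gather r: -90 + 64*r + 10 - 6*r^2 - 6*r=-6*r^2 + 58*r - 80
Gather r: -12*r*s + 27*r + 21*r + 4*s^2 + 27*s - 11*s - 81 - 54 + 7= r*(48 - 12*s) + 4*s^2 + 16*s - 128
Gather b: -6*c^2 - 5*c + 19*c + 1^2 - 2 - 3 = -6*c^2 + 14*c - 4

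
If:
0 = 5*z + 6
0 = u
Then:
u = 0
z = -6/5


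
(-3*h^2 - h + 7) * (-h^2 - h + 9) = 3*h^4 + 4*h^3 - 33*h^2 - 16*h + 63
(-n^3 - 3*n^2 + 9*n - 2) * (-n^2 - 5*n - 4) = n^5 + 8*n^4 + 10*n^3 - 31*n^2 - 26*n + 8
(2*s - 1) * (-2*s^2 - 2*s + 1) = -4*s^3 - 2*s^2 + 4*s - 1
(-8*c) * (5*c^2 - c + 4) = -40*c^3 + 8*c^2 - 32*c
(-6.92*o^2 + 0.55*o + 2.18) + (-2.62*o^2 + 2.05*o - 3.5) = -9.54*o^2 + 2.6*o - 1.32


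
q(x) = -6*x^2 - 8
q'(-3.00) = 36.00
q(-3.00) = -62.00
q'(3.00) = -36.00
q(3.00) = -62.00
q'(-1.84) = 22.08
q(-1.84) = -28.31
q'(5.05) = -60.60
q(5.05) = -161.02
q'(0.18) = -2.16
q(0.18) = -8.19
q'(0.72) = -8.64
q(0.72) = -11.11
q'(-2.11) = 25.32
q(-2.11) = -34.71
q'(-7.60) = 91.20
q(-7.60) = -354.56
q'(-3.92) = 47.04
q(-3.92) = -100.20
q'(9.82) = -117.84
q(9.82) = -586.59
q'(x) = -12*x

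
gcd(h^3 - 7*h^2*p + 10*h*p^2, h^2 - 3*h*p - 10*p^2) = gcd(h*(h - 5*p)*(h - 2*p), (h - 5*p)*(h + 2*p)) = -h + 5*p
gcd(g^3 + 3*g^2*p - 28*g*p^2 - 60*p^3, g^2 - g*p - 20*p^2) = -g + 5*p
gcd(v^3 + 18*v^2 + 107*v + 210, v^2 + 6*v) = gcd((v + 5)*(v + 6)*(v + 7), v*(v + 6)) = v + 6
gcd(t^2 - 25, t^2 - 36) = 1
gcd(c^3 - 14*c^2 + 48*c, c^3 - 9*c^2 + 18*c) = c^2 - 6*c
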